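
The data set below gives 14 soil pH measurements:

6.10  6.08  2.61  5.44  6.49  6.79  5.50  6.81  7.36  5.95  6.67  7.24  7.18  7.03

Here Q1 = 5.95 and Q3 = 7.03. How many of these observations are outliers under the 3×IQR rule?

1

IQR = 1.08; fences at 5.95 − 3.24 = 2.71 and 7.03 + 3.24 = 10.27.
Outside the cutoffs: 2.61.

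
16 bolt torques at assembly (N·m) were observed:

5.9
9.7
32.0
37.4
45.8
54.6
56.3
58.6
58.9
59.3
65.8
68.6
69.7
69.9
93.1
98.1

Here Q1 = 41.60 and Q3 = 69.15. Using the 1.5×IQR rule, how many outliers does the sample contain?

IQR = 27.55; fences at 41.60 − 41.325 = 0.275 and 69.15 + 41.325 = 110.475.
Every value lies within the cutoffs.

0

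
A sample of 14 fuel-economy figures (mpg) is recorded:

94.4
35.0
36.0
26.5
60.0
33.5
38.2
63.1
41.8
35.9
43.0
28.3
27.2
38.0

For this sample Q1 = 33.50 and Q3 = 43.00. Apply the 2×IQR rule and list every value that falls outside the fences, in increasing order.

63.1, 94.4

IQR = Q3 − Q1 = 43.00 − 33.50 = 9.50.
Lower fence = Q1 − 2·IQR = 33.50 − 19.00 = 14.50.
Upper fence = Q3 + 2·IQR = 43.00 + 19.00 = 62.00.
63.1 > 62.00 → outlier.
94.4 > 62.00 → outlier.
All remaining values lie within [14.50, 62.00].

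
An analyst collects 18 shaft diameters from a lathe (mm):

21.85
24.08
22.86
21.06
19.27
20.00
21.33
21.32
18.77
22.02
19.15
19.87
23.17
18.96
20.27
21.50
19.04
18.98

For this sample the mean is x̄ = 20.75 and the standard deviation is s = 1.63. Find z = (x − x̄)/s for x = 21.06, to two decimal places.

0.19

z = (21.06 − 20.75) / 1.63 = 0.19.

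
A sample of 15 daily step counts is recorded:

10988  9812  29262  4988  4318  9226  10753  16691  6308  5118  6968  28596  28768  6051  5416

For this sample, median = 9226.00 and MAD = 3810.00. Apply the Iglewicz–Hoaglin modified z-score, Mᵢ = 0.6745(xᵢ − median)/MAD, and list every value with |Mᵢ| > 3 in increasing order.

28596, 28768, 29262

|Mᵢ| > 3 ⇔ |xᵢ − 9226.00| > 3·3810.00/0.6745 = 16945.89.
So outliers lie outside [-7719.89, 26171.89].
28596: M = 3.43 → outlier.
28768: M = 3.46 → outlier.
29262: M = 3.55 → outlier.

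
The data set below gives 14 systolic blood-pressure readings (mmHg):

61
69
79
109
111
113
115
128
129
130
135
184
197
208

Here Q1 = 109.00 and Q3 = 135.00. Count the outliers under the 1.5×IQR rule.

5

IQR = 26.00; fences at 109.00 − 39.00 = 70.00 and 135.00 + 39.00 = 174.00.
Outside the cutoffs: 61, 69, 184, 197, 208.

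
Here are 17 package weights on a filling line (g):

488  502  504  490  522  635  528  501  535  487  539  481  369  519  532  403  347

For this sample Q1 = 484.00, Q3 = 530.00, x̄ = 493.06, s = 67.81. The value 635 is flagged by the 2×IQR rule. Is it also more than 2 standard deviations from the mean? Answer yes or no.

yes

z = (635 − 493.06) / 67.81 = 2.09.
|z| = 2.09 > 2.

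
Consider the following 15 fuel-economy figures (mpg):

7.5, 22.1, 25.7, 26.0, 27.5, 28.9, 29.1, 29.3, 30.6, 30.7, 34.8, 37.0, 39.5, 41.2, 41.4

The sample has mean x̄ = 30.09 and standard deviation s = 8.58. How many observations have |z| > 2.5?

1

Cutoffs: x̄ ± 2.5s = [8.64, 51.54].
Outside the cutoffs: 7.5.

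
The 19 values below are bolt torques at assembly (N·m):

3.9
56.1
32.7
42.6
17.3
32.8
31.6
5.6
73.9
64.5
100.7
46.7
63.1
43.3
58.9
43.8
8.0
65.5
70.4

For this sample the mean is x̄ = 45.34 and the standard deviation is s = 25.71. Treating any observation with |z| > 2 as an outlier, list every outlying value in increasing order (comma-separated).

100.7

Cutoffs at x̄ ± 2s: 45.34 ± 2·25.71 = [-6.08, 96.76].
100.7: z = 2.15, |z| > 2 → outlier.
Every other value lies within [-6.08, 96.76].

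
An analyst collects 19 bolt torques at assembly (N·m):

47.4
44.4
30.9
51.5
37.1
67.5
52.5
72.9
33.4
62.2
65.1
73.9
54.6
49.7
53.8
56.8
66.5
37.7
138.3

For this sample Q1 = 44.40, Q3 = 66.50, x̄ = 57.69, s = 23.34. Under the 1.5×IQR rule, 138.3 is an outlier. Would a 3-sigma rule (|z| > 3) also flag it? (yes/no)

yes

z = (138.3 − 57.69) / 23.34 = 3.45.
|z| = 3.45 > 3.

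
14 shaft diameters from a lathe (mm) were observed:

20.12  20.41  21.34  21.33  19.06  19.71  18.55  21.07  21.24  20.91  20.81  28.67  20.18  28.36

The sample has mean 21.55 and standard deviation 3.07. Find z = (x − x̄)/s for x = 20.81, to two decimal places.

z = (20.81 − 21.55) / 3.07 = -0.24.

-0.24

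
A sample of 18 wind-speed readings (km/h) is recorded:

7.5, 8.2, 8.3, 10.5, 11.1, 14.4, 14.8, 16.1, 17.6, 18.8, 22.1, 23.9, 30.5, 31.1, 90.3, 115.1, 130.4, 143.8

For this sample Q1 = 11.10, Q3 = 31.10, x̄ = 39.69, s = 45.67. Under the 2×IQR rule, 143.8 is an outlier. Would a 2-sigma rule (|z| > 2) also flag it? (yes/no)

yes

z = (143.8 − 39.69) / 45.67 = 2.28.
|z| = 2.28 > 2.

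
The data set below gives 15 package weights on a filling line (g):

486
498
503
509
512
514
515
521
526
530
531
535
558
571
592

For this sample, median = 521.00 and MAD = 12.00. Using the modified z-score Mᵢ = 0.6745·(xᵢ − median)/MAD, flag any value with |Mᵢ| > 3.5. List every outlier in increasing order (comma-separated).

592

|Mᵢ| > 3.5 ⇔ |xᵢ − 521.00| > 3.5·12.00/0.6745 = 62.27.
So outliers lie outside [458.73, 583.27].
592: M = 3.99 → outlier.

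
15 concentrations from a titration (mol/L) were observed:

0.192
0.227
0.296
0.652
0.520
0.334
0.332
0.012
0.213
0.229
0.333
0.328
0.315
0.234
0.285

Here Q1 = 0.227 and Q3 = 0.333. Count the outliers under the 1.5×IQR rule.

3

IQR = 0.106; fences at 0.227 − 0.159 = 0.068 and 0.333 + 0.159 = 0.492.
Outside the cutoffs: 0.012, 0.520, 0.652.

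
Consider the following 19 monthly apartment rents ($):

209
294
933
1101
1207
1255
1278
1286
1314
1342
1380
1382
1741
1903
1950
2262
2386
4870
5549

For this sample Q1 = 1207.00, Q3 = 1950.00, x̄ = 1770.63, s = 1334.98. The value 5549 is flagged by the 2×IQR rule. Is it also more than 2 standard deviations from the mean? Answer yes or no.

yes

z = (5549 − 1770.63) / 1334.98 = 2.83.
|z| = 2.83 > 2.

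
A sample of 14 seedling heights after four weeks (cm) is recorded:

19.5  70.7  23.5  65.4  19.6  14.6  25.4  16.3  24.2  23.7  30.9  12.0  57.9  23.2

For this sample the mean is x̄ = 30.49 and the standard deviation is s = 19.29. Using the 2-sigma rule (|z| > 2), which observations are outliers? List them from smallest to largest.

70.7

Cutoffs at x̄ ± 2s: 30.49 ± 2·19.29 = [-8.09, 69.07].
70.7: z = 2.08, |z| > 2 → outlier.
Every other value lies within [-8.09, 69.07].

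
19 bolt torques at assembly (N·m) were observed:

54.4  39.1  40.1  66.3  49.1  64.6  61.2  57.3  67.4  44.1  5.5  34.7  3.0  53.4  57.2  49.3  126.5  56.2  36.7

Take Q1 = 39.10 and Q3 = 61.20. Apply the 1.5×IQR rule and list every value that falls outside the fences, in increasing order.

IQR = Q3 − Q1 = 61.20 − 39.10 = 22.10.
Lower fence = Q1 − 1.5·IQR = 39.10 − 33.15 = 5.95.
Upper fence = Q3 + 1.5·IQR = 61.20 + 33.15 = 94.35.
3.0 < 5.95 → outlier.
5.5 < 5.95 → outlier.
126.5 > 94.35 → outlier.
All remaining values lie within [5.95, 94.35].

3.0, 5.5, 126.5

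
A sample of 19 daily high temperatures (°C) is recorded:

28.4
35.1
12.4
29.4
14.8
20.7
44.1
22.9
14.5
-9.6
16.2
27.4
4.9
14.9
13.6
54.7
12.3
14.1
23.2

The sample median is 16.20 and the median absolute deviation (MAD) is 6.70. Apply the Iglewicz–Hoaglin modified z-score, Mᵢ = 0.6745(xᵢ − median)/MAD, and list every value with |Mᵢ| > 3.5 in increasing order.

|Mᵢ| > 3.5 ⇔ |xᵢ − 16.20| > 3.5·6.70/0.6745 = 34.77.
So outliers lie outside [-18.57, 50.97].
54.7: M = 3.88 → outlier.

54.7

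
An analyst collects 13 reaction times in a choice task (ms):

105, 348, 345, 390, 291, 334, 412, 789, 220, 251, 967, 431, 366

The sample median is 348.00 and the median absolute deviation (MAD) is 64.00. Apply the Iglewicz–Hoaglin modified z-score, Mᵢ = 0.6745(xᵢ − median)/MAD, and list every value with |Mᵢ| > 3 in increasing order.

789, 967

|Mᵢ| > 3 ⇔ |xᵢ − 348.00| > 3·64.00/0.6745 = 284.66.
So outliers lie outside [63.34, 632.66].
789: M = 4.65 → outlier.
967: M = 6.52 → outlier.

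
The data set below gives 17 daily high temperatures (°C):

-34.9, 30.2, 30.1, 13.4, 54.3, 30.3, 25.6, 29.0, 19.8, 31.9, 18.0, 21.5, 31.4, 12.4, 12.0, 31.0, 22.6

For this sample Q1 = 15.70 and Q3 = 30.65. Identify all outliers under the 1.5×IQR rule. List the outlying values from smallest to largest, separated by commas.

IQR = Q3 − Q1 = 30.65 − 15.70 = 14.95.
Lower fence = Q1 − 1.5·IQR = 15.70 − 22.425 = -6.725.
Upper fence = Q3 + 1.5·IQR = 30.65 + 22.425 = 53.075.
-34.9 < -6.725 → outlier.
54.3 > 53.075 → outlier.
All remaining values lie within [-6.725, 53.075].

-34.9, 54.3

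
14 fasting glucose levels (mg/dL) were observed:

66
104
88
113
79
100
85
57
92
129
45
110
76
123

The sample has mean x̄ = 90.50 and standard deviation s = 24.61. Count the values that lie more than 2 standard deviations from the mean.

Cutoffs: x̄ ± 2s = [41.28, 139.72].
Every value lies within the cutoffs.

0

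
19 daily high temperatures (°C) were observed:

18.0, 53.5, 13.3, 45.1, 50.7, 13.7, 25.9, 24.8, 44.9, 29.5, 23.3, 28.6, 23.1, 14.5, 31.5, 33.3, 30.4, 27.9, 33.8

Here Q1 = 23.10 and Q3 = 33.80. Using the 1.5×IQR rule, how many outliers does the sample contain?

IQR = 10.70; fences at 23.10 − 16.05 = 7.05 and 33.80 + 16.05 = 49.85.
Outside the cutoffs: 50.7, 53.5.

2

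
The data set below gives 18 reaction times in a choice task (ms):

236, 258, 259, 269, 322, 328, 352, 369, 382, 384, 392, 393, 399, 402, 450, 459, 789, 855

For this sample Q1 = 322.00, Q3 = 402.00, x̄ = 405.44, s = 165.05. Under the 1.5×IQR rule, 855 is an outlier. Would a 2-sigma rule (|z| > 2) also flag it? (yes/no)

z = (855 − 405.44) / 165.05 = 2.72.
|z| = 2.72 > 2.

yes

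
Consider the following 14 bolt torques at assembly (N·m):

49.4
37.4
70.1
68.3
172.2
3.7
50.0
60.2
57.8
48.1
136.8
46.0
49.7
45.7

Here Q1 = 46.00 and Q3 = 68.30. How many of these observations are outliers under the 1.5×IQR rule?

3

IQR = 22.30; fences at 46.00 − 33.45 = 12.55 and 68.30 + 33.45 = 101.75.
Outside the cutoffs: 3.7, 136.8, 172.2.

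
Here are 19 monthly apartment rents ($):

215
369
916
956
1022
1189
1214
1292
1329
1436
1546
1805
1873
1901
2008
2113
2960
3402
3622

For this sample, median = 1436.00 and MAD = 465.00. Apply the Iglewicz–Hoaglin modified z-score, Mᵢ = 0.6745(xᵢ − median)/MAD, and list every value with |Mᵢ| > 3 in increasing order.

|Mᵢ| > 3 ⇔ |xᵢ − 1436.00| > 3·465.00/0.6745 = 2068.20.
So outliers lie outside [-632.20, 3504.20].
3622: M = 3.17 → outlier.

3622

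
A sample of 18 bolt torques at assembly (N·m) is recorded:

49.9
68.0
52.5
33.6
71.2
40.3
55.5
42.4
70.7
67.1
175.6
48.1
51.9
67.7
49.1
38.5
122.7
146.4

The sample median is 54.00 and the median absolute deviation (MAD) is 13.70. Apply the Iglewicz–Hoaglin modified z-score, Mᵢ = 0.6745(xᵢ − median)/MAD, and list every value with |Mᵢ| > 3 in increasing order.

|Mᵢ| > 3 ⇔ |xᵢ − 54.00| > 3·13.70/0.6745 = 60.93.
So outliers lie outside [-6.93, 114.93].
122.7: M = 3.38 → outlier.
146.4: M = 4.55 → outlier.
175.6: M = 5.99 → outlier.

122.7, 146.4, 175.6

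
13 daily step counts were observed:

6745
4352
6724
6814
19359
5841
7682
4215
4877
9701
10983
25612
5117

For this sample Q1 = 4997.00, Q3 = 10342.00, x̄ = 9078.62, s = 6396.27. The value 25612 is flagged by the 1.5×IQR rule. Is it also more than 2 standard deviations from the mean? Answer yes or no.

yes

z = (25612 − 9078.62) / 6396.27 = 2.58.
|z| = 2.58 > 2.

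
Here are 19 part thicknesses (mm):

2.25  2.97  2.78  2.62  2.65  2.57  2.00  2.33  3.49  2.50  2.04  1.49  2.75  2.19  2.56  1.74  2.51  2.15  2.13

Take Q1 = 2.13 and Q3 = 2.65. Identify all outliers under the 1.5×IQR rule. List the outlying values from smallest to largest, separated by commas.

3.49

IQR = Q3 − Q1 = 2.65 − 2.13 = 0.52.
Lower fence = Q1 − 1.5·IQR = 2.13 − 0.78 = 1.35.
Upper fence = Q3 + 1.5·IQR = 2.65 + 0.78 = 3.43.
3.49 > 3.43 → outlier.
All remaining values lie within [1.35, 3.43].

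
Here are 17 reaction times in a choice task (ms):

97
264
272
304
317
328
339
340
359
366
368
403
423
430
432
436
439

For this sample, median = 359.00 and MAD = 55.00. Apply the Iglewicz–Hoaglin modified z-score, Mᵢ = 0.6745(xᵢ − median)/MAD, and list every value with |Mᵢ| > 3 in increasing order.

97

|Mᵢ| > 3 ⇔ |xᵢ − 359.00| > 3·55.00/0.6745 = 244.63.
So outliers lie outside [114.37, 603.63].
97: M = -3.21 → outlier.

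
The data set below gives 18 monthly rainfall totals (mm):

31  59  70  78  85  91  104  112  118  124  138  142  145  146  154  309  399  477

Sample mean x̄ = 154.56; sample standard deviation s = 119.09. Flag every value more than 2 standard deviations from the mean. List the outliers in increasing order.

399, 477

Cutoffs at x̄ ± 2s: 154.56 ± 2·119.09 = [-83.62, 392.74].
399: z = 2.05, |z| > 2 → outlier.
477: z = 2.71, |z| > 2 → outlier.
Every other value lies within [-83.62, 392.74].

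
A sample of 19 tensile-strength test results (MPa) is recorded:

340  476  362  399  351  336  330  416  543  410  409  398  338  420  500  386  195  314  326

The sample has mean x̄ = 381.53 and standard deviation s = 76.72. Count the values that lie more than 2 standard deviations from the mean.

Cutoffs: x̄ ± 2s = [228.09, 534.97].
Outside the cutoffs: 195, 543.

2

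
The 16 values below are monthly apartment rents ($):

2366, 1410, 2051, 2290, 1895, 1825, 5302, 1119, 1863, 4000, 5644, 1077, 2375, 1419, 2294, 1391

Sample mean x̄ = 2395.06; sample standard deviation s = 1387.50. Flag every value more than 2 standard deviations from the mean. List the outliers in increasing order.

5302, 5644

Cutoffs at x̄ ± 2s: 2395.06 ± 2·1387.50 = [-379.94, 5170.06].
5302: z = 2.10, |z| > 2 → outlier.
5644: z = 2.34, |z| > 2 → outlier.
Every other value lies within [-379.94, 5170.06].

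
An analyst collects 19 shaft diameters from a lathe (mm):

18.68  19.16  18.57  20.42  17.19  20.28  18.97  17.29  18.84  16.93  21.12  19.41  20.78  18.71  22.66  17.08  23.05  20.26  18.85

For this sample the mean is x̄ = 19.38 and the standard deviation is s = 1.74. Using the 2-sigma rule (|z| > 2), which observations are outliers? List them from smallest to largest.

23.05

Cutoffs at x̄ ± 2s: 19.38 ± 2·1.74 = [15.90, 22.86].
23.05: z = 2.11, |z| > 2 → outlier.
Every other value lies within [15.90, 22.86].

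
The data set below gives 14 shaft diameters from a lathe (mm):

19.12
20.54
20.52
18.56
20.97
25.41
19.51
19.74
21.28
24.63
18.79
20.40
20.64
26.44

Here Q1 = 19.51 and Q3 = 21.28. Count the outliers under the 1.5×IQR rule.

3

IQR = 1.77; fences at 19.51 − 2.655 = 16.855 and 21.28 + 2.655 = 23.935.
Outside the cutoffs: 24.63, 25.41, 26.44.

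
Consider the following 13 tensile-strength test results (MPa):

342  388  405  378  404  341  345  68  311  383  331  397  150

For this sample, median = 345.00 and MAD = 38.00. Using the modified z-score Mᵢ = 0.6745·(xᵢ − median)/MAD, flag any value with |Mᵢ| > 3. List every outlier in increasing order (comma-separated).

|Mᵢ| > 3 ⇔ |xᵢ − 345.00| > 3·38.00/0.6745 = 169.01.
So outliers lie outside [175.99, 514.01].
68: M = -4.92 → outlier.
150: M = -3.46 → outlier.

68, 150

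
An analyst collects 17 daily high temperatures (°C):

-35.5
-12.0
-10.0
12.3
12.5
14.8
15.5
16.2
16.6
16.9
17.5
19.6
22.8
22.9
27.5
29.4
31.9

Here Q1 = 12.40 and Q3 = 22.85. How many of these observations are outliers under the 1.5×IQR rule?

IQR = 10.45; fences at 12.40 − 15.675 = -3.275 and 22.85 + 15.675 = 38.525.
Outside the cutoffs: -35.5, -12.0, -10.0.

3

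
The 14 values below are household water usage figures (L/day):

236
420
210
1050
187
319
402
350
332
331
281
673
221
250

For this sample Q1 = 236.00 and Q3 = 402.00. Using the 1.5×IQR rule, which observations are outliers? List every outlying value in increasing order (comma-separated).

IQR = Q3 − Q1 = 402.00 − 236.00 = 166.00.
Lower fence = Q1 − 1.5·IQR = 236.00 − 249.00 = -13.00.
Upper fence = Q3 + 1.5·IQR = 402.00 + 249.00 = 651.00.
673 > 651.00 → outlier.
1050 > 651.00 → outlier.
All remaining values lie within [-13.00, 651.00].

673, 1050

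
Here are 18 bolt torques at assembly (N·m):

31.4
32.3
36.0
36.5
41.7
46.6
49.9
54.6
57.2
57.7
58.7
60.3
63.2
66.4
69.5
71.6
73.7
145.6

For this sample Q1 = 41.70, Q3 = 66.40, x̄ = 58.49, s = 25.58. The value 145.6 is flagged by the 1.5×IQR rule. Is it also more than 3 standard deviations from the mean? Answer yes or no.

z = (145.6 − 58.49) / 25.58 = 3.41.
|z| = 3.41 > 3.

yes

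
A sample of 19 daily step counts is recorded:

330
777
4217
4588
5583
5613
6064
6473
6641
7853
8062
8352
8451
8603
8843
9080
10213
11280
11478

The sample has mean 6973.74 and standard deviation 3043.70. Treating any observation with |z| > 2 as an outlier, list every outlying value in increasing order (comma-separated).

Cutoffs at x̄ ± 2s: 6973.74 ± 2·3043.70 = [886.34, 13061.14].
330: z = -2.18, |z| > 2 → outlier.
777: z = -2.04, |z| > 2 → outlier.
Every other value lies within [886.34, 13061.14].

330, 777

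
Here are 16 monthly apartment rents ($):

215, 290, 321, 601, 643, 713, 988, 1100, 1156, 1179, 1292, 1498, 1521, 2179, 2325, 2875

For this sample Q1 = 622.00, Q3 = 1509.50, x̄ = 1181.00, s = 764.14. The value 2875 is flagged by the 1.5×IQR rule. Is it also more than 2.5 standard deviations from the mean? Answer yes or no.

z = (2875 − 1181.00) / 764.14 = 2.22.
|z| = 2.22 ≤ 2.5.

no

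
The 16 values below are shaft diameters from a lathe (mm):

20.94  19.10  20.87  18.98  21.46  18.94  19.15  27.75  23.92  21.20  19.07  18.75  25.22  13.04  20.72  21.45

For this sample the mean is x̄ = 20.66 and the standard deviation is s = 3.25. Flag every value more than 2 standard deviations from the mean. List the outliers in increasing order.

Cutoffs at x̄ ± 2s: 20.66 ± 2·3.25 = [14.16, 27.16].
13.04: z = -2.34, |z| > 2 → outlier.
27.75: z = 2.18, |z| > 2 → outlier.
Every other value lies within [14.16, 27.16].

13.04, 27.75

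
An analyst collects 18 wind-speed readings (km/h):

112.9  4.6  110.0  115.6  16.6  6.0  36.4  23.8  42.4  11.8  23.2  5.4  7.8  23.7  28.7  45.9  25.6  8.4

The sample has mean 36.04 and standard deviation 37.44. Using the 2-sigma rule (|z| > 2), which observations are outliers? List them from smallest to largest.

Cutoffs at x̄ ± 2s: 36.04 ± 2·37.44 = [-38.84, 110.92].
112.9: z = 2.05, |z| > 2 → outlier.
115.6: z = 2.13, |z| > 2 → outlier.
Every other value lies within [-38.84, 110.92].

112.9, 115.6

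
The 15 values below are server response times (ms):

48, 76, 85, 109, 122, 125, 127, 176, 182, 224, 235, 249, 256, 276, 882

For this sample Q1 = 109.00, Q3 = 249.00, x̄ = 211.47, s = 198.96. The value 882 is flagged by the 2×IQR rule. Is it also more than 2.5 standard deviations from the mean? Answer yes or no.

z = (882 − 211.47) / 198.96 = 3.37.
|z| = 3.37 > 2.5.

yes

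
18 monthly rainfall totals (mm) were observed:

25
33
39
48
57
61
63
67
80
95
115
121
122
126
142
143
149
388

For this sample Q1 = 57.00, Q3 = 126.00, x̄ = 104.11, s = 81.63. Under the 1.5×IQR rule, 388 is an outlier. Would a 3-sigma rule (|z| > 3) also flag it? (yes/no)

yes

z = (388 − 104.11) / 81.63 = 3.48.
|z| = 3.48 > 3.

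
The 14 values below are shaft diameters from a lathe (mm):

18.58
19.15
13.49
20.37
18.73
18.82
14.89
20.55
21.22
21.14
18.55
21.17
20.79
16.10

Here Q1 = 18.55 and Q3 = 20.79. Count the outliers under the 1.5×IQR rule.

2

IQR = 2.24; fences at 18.55 − 3.36 = 15.19 and 20.79 + 3.36 = 24.15.
Outside the cutoffs: 13.49, 14.89.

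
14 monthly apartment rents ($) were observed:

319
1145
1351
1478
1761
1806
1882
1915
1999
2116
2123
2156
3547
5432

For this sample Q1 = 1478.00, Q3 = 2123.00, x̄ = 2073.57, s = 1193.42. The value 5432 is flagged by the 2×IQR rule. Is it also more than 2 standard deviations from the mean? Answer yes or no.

z = (5432 − 2073.57) / 1193.42 = 2.81.
|z| = 2.81 > 2.

yes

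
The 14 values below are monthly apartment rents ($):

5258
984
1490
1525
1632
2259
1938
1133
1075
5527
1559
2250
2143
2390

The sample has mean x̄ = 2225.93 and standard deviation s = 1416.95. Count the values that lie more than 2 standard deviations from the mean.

2

Cutoffs: x̄ ± 2s = [-607.97, 5059.83].
Outside the cutoffs: 5258, 5527.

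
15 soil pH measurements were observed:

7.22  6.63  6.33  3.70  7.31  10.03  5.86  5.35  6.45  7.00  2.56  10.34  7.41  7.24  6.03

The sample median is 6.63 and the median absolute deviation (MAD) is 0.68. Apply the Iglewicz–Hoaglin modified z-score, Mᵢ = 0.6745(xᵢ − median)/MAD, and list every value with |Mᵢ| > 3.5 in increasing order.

|Mᵢ| > 3.5 ⇔ |xᵢ − 6.63| > 3.5·0.68/0.6745 = 3.53.
So outliers lie outside [3.10, 10.16].
2.56: M = -4.04 → outlier.
10.34: M = 3.68 → outlier.

2.56, 10.34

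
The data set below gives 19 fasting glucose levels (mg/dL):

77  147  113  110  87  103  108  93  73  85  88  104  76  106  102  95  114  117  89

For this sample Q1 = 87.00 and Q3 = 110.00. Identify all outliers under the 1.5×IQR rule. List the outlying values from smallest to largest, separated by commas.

147

IQR = Q3 − Q1 = 110.00 − 87.00 = 23.00.
Lower fence = Q1 − 1.5·IQR = 87.00 − 34.50 = 52.50.
Upper fence = Q3 + 1.5·IQR = 110.00 + 34.50 = 144.50.
147 > 144.50 → outlier.
All remaining values lie within [52.50, 144.50].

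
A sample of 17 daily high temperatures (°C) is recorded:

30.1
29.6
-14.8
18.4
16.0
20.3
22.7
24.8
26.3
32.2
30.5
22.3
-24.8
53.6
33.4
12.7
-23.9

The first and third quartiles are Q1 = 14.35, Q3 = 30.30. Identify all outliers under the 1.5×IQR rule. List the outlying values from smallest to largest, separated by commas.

IQR = Q3 − Q1 = 30.30 − 14.35 = 15.95.
Lower fence = Q1 − 1.5·IQR = 14.35 − 23.925 = -9.575.
Upper fence = Q3 + 1.5·IQR = 30.30 + 23.925 = 54.225.
-24.8 < -9.575 → outlier.
-23.9 < -9.575 → outlier.
-14.8 < -9.575 → outlier.
All remaining values lie within [-9.575, 54.225].

-24.8, -23.9, -14.8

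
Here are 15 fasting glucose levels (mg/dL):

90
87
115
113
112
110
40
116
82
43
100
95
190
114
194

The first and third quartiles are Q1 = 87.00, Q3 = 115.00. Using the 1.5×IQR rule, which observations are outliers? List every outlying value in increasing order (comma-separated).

40, 43, 190, 194

IQR = Q3 − Q1 = 115.00 − 87.00 = 28.00.
Lower fence = Q1 − 1.5·IQR = 87.00 − 42.00 = 45.00.
Upper fence = Q3 + 1.5·IQR = 115.00 + 42.00 = 157.00.
40 < 45.00 → outlier.
43 < 45.00 → outlier.
190 > 157.00 → outlier.
194 > 157.00 → outlier.
All remaining values lie within [45.00, 157.00].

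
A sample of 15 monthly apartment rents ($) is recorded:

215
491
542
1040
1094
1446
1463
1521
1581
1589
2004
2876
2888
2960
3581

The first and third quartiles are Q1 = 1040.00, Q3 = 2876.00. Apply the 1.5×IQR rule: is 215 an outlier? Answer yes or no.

no

IQR = Q3 − Q1 = 2876.00 − 1040.00 = 1836.00.
Lower fence = Q1 − 1.5·IQR = 1040.00 − 2754.00 = -1714.00.
Upper fence = Q3 + 1.5·IQR = 2876.00 + 2754.00 = 5630.00.
215 lies within [-1714.00, 5630.00].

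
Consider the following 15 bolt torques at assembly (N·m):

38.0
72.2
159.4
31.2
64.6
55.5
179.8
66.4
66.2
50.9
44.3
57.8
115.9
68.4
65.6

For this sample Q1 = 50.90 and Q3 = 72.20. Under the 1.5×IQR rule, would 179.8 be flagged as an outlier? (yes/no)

yes

IQR = Q3 − Q1 = 72.20 − 50.90 = 21.30.
Lower fence = Q1 − 1.5·IQR = 50.90 − 31.95 = 18.95.
Upper fence = Q3 + 1.5·IQR = 72.20 + 31.95 = 104.15.
179.8 lies above the upper fence.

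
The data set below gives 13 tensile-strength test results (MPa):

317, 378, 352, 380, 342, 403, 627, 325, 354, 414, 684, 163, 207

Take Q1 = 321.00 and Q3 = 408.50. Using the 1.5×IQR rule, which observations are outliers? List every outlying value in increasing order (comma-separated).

IQR = Q3 − Q1 = 408.50 − 321.00 = 87.50.
Lower fence = Q1 − 1.5·IQR = 321.00 − 131.25 = 189.75.
Upper fence = Q3 + 1.5·IQR = 408.50 + 131.25 = 539.75.
163 < 189.75 → outlier.
627 > 539.75 → outlier.
684 > 539.75 → outlier.
All remaining values lie within [189.75, 539.75].

163, 627, 684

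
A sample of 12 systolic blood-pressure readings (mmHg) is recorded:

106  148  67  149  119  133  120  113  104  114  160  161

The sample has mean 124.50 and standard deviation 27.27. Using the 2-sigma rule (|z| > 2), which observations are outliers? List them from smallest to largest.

Cutoffs at x̄ ± 2s: 124.50 ± 2·27.27 = [69.96, 179.04].
67: z = -2.11, |z| > 2 → outlier.
Every other value lies within [69.96, 179.04].

67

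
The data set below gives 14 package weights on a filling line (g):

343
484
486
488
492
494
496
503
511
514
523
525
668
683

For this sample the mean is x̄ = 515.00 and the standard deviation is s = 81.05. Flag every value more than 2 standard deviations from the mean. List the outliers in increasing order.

Cutoffs at x̄ ± 2s: 515.00 ± 2·81.05 = [352.90, 677.10].
343: z = -2.12, |z| > 2 → outlier.
683: z = 2.07, |z| > 2 → outlier.
Every other value lies within [352.90, 677.10].

343, 683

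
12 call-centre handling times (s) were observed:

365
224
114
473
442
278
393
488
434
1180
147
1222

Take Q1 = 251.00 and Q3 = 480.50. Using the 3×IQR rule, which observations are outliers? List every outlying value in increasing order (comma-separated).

IQR = Q3 − Q1 = 480.50 − 251.00 = 229.50.
Lower fence = Q1 − 3·IQR = 251.00 − 688.50 = -437.50.
Upper fence = Q3 + 3·IQR = 480.50 + 688.50 = 1169.00.
1180 > 1169.00 → outlier.
1222 > 1169.00 → outlier.
All remaining values lie within [-437.50, 1169.00].

1180, 1222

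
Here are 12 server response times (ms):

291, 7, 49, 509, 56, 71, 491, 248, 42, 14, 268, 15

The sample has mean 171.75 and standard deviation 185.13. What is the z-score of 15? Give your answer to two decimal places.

-0.85

z = (15 − 171.75) / 185.13 = -0.85.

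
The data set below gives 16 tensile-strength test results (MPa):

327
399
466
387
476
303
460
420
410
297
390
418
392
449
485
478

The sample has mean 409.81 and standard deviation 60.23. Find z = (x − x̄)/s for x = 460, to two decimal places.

0.83

z = (460 − 409.81) / 60.23 = 0.83.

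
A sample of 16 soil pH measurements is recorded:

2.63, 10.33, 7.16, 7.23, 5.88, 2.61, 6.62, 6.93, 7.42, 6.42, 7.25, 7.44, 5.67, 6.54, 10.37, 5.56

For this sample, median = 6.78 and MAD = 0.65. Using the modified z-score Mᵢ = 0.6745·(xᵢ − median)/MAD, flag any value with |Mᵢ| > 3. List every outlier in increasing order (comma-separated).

|Mᵢ| > 3 ⇔ |xᵢ − 6.78| > 3·0.65/0.6745 = 2.89.
So outliers lie outside [3.89, 9.67].
2.61: M = -4.33 → outlier.
2.63: M = -4.31 → outlier.
10.33: M = 3.68 → outlier.
10.37: M = 3.73 → outlier.

2.61, 2.63, 10.33, 10.37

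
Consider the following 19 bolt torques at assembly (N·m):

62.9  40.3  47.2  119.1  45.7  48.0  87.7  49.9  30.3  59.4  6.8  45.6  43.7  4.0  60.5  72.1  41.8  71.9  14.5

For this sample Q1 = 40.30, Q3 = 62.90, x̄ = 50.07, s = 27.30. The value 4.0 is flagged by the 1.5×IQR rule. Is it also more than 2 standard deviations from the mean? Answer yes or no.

no

z = (4.0 − 50.07) / 27.30 = -1.69.
|z| = 1.69 ≤ 2.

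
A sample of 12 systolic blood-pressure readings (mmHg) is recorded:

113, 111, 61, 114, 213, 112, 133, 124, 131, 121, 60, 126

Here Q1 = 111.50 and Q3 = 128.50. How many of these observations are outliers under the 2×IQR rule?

IQR = 17.00; fences at 111.50 − 34.00 = 77.50 and 128.50 + 34.00 = 162.50.
Outside the cutoffs: 60, 61, 213.

3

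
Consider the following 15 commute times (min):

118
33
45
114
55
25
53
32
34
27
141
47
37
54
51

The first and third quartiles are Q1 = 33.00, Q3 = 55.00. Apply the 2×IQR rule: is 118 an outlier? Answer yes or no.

yes

IQR = Q3 − Q1 = 55.00 − 33.00 = 22.00.
Lower fence = Q1 − 2·IQR = 33.00 − 44.00 = -11.00.
Upper fence = Q3 + 2·IQR = 55.00 + 44.00 = 99.00.
118 lies above the upper fence.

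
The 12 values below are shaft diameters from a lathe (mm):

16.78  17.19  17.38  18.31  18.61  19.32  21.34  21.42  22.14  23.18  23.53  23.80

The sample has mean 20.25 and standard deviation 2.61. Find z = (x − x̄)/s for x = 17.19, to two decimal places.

-1.17

z = (17.19 − 20.25) / 2.61 = -1.17.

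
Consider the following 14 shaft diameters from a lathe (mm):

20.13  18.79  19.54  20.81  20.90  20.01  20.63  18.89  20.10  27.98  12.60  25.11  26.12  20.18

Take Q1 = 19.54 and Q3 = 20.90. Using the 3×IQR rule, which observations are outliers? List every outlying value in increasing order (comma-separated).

IQR = Q3 − Q1 = 20.90 − 19.54 = 1.36.
Lower fence = Q1 − 3·IQR = 19.54 − 4.08 = 15.46.
Upper fence = Q3 + 3·IQR = 20.90 + 4.08 = 24.98.
12.60 < 15.46 → outlier.
25.11 > 24.98 → outlier.
26.12 > 24.98 → outlier.
27.98 > 24.98 → outlier.
All remaining values lie within [15.46, 24.98].

12.60, 25.11, 26.12, 27.98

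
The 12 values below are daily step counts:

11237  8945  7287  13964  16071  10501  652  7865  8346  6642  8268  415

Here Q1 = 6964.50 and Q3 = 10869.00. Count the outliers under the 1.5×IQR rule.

IQR = 3904.50; fences at 6964.50 − 5856.75 = 1107.75 and 10869.00 + 5856.75 = 16725.75.
Outside the cutoffs: 415, 652.

2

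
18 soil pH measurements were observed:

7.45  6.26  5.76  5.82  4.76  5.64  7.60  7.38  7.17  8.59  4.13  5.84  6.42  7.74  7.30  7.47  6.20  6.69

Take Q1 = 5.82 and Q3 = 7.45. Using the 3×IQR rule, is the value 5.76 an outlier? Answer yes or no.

no

IQR = Q3 − Q1 = 7.45 − 5.82 = 1.63.
Lower fence = Q1 − 3·IQR = 5.82 − 4.89 = 0.93.
Upper fence = Q3 + 3·IQR = 7.45 + 4.89 = 12.34.
5.76 lies within [0.93, 12.34].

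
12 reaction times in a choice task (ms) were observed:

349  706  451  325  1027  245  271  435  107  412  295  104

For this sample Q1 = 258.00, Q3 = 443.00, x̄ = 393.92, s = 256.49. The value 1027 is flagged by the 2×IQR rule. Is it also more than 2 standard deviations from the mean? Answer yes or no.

yes

z = (1027 − 393.92) / 256.49 = 2.47.
|z| = 2.47 > 2.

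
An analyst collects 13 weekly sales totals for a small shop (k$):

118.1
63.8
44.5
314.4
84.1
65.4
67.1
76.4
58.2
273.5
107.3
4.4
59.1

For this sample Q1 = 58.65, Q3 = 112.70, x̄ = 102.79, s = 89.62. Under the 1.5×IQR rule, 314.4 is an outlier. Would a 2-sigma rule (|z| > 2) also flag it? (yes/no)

z = (314.4 − 102.79) / 89.62 = 2.36.
|z| = 2.36 > 2.

yes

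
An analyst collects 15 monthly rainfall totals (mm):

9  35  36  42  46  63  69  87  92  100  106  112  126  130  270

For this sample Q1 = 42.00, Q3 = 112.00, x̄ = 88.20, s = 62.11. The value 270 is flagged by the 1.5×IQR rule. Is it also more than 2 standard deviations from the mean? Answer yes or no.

z = (270 − 88.20) / 62.11 = 2.93.
|z| = 2.93 > 2.

yes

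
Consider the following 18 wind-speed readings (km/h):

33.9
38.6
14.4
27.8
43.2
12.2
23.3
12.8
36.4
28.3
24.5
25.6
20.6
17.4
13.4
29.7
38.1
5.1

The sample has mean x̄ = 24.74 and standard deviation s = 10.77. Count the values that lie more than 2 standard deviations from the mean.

Cutoffs: x̄ ± 2s = [3.20, 46.28].
Every value lies within the cutoffs.

0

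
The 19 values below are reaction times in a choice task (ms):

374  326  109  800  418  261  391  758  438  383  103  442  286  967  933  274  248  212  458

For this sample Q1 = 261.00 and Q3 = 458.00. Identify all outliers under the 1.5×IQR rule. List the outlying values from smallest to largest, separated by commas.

IQR = Q3 − Q1 = 458.00 − 261.00 = 197.00.
Lower fence = Q1 − 1.5·IQR = 261.00 − 295.50 = -34.50.
Upper fence = Q3 + 1.5·IQR = 458.00 + 295.50 = 753.50.
758 > 753.50 → outlier.
800 > 753.50 → outlier.
933 > 753.50 → outlier.
967 > 753.50 → outlier.
All remaining values lie within [-34.50, 753.50].

758, 800, 933, 967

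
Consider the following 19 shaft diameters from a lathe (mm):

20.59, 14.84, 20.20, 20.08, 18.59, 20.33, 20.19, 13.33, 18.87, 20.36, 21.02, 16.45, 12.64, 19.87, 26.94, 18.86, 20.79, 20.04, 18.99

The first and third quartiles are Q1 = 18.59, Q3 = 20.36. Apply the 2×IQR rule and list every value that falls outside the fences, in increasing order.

IQR = Q3 − Q1 = 20.36 − 18.59 = 1.77.
Lower fence = Q1 − 2·IQR = 18.59 − 3.54 = 15.05.
Upper fence = Q3 + 2·IQR = 20.36 + 3.54 = 23.90.
12.64 < 15.05 → outlier.
13.33 < 15.05 → outlier.
14.84 < 15.05 → outlier.
26.94 > 23.90 → outlier.
All remaining values lie within [15.05, 23.90].

12.64, 13.33, 14.84, 26.94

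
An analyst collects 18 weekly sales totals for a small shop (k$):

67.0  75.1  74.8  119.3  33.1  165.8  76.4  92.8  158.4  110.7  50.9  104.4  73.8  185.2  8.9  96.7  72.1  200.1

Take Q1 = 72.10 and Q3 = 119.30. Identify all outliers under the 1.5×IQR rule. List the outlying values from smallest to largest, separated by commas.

200.1

IQR = Q3 − Q1 = 119.30 − 72.10 = 47.20.
Lower fence = Q1 − 1.5·IQR = 72.10 − 70.80 = 1.30.
Upper fence = Q3 + 1.5·IQR = 119.30 + 70.80 = 190.10.
200.1 > 190.10 → outlier.
All remaining values lie within [1.30, 190.10].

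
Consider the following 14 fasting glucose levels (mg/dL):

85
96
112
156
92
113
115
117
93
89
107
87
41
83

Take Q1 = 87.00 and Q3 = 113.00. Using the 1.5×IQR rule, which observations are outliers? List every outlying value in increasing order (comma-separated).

41, 156

IQR = Q3 − Q1 = 113.00 − 87.00 = 26.00.
Lower fence = Q1 − 1.5·IQR = 87.00 − 39.00 = 48.00.
Upper fence = Q3 + 1.5·IQR = 113.00 + 39.00 = 152.00.
41 < 48.00 → outlier.
156 > 152.00 → outlier.
All remaining values lie within [48.00, 152.00].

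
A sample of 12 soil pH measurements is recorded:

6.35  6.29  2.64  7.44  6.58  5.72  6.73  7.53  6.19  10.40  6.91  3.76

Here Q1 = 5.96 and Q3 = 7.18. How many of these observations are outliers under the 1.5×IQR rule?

IQR = 1.22; fences at 5.96 − 1.83 = 4.13 and 7.18 + 1.83 = 9.01.
Outside the cutoffs: 2.64, 3.76, 10.40.

3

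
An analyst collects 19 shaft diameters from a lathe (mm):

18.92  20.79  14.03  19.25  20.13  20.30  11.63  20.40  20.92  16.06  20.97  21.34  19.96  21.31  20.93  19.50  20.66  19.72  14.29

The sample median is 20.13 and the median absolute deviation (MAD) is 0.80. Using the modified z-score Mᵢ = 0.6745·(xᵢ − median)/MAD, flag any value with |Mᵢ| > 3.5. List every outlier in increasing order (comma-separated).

|Mᵢ| > 3.5 ⇔ |xᵢ − 20.13| > 3.5·0.80/0.6745 = 4.15.
So outliers lie outside [15.98, 24.28].
11.63: M = -7.17 → outlier.
14.03: M = -5.14 → outlier.
14.29: M = -4.92 → outlier.

11.63, 14.03, 14.29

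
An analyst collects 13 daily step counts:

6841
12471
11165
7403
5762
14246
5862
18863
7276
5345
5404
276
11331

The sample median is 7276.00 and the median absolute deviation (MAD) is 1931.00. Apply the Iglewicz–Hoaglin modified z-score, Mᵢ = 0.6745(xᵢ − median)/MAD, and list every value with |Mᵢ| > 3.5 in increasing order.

|Mᵢ| > 3.5 ⇔ |xᵢ − 7276.00| > 3.5·1931.00/0.6745 = 10020.01.
So outliers lie outside [-2744.01, 17296.01].
18863: M = 4.05 → outlier.

18863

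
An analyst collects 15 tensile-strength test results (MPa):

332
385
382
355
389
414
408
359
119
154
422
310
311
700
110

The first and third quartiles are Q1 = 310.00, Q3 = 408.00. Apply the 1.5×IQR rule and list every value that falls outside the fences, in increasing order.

IQR = Q3 − Q1 = 408.00 − 310.00 = 98.00.
Lower fence = Q1 − 1.5·IQR = 310.00 − 147.00 = 163.00.
Upper fence = Q3 + 1.5·IQR = 408.00 + 147.00 = 555.00.
110 < 163.00 → outlier.
119 < 163.00 → outlier.
154 < 163.00 → outlier.
700 > 555.00 → outlier.
All remaining values lie within [163.00, 555.00].

110, 119, 154, 700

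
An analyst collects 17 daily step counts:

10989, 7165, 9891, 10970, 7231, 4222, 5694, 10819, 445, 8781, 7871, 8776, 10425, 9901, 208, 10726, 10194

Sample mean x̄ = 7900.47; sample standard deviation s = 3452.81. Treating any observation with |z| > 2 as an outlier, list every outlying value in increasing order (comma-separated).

Cutoffs at x̄ ± 2s: 7900.47 ± 2·3452.81 = [994.85, 14806.09].
208: z = -2.23, |z| > 2 → outlier.
445: z = -2.16, |z| > 2 → outlier.
Every other value lies within [994.85, 14806.09].

208, 445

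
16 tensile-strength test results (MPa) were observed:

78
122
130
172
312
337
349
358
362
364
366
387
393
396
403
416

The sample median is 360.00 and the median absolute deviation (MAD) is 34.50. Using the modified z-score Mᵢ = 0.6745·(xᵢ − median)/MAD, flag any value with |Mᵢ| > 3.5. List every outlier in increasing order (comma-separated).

|Mᵢ| > 3.5 ⇔ |xᵢ − 360.00| > 3.5·34.50/0.6745 = 179.02.
So outliers lie outside [180.98, 539.02].
78: M = -5.51 → outlier.
122: M = -4.65 → outlier.
130: M = -4.50 → outlier.
172: M = -3.68 → outlier.

78, 122, 130, 172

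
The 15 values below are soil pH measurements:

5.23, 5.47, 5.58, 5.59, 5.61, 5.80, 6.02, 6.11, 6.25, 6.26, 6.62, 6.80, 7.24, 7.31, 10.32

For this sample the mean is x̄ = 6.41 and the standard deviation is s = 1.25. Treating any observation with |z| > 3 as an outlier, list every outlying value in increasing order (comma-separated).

10.32

Cutoffs at x̄ ± 3s: 6.41 ± 3·1.25 = [2.66, 10.16].
10.32: z = 3.13, |z| > 3 → outlier.
Every other value lies within [2.66, 10.16].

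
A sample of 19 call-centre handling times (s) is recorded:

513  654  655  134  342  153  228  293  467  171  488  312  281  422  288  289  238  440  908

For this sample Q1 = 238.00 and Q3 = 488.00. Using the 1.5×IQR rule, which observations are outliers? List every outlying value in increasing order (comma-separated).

IQR = Q3 − Q1 = 488.00 − 238.00 = 250.00.
Lower fence = Q1 − 1.5·IQR = 238.00 − 375.00 = -137.00.
Upper fence = Q3 + 1.5·IQR = 488.00 + 375.00 = 863.00.
908 > 863.00 → outlier.
All remaining values lie within [-137.00, 863.00].

908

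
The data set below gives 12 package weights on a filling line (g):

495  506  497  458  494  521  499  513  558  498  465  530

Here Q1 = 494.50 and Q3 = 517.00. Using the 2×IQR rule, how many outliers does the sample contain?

0

IQR = 22.50; fences at 494.50 − 45.00 = 449.50 and 517.00 + 45.00 = 562.00.
Every value lies within the cutoffs.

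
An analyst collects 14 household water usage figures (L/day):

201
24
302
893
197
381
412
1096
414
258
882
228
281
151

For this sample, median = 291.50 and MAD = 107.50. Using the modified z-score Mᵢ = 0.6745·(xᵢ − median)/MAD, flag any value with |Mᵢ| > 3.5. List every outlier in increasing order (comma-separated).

|Mᵢ| > 3.5 ⇔ |xᵢ − 291.50| > 3.5·107.50/0.6745 = 557.82.
So outliers lie outside [-266.32, 849.32].
882: M = 3.71 → outlier.
893: M = 3.77 → outlier.
1096: M = 5.05 → outlier.

882, 893, 1096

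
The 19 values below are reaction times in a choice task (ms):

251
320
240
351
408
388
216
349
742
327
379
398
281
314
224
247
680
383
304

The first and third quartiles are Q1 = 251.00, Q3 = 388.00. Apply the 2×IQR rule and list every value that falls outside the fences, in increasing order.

IQR = Q3 − Q1 = 388.00 − 251.00 = 137.00.
Lower fence = Q1 − 2·IQR = 251.00 − 274.00 = -23.00.
Upper fence = Q3 + 2·IQR = 388.00 + 274.00 = 662.00.
680 > 662.00 → outlier.
742 > 662.00 → outlier.
All remaining values lie within [-23.00, 662.00].

680, 742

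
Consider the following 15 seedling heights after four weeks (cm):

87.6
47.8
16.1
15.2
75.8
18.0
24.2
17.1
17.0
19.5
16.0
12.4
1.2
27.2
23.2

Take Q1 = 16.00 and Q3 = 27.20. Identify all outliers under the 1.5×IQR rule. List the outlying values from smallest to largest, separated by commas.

IQR = Q3 − Q1 = 27.20 − 16.00 = 11.20.
Lower fence = Q1 − 1.5·IQR = 16.00 − 16.80 = -0.80.
Upper fence = Q3 + 1.5·IQR = 27.20 + 16.80 = 44.00.
47.8 > 44.00 → outlier.
75.8 > 44.00 → outlier.
87.6 > 44.00 → outlier.
All remaining values lie within [-0.80, 44.00].

47.8, 75.8, 87.6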